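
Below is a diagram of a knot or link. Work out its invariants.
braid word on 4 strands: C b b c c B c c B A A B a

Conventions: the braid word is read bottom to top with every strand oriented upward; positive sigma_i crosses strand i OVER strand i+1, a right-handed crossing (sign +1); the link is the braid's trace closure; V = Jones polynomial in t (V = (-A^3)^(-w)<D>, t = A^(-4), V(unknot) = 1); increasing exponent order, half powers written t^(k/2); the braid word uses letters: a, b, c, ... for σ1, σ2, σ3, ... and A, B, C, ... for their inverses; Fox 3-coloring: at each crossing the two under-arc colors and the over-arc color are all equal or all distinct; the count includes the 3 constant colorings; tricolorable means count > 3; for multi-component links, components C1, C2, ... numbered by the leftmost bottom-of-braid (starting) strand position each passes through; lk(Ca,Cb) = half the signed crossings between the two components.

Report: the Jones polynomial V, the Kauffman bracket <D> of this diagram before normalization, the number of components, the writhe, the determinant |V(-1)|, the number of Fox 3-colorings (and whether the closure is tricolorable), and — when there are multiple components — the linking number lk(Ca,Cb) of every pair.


V = -t^-4 + 3t^-3 - 5t^-2 + 8t^-1 - 9 + 10t - 10t^2 + 8t^3 - 5t^4 + 3t^5 - t^6
<D> = A^-21 - 3A^-17 + 5A^-13 - 8A^-9 + 10A^-5 - 10A^-1 + 9A^3 - 8A^7 + 5A^11 - 3A^15 + A^19 (w = +1)
1 component over 13 crossings, w = +1
9 Fox colorings among 3^13, |V(-1)| = 63: tricolorable
why: |V(-1)| = 63: so tricolorable, since 3 divides 63


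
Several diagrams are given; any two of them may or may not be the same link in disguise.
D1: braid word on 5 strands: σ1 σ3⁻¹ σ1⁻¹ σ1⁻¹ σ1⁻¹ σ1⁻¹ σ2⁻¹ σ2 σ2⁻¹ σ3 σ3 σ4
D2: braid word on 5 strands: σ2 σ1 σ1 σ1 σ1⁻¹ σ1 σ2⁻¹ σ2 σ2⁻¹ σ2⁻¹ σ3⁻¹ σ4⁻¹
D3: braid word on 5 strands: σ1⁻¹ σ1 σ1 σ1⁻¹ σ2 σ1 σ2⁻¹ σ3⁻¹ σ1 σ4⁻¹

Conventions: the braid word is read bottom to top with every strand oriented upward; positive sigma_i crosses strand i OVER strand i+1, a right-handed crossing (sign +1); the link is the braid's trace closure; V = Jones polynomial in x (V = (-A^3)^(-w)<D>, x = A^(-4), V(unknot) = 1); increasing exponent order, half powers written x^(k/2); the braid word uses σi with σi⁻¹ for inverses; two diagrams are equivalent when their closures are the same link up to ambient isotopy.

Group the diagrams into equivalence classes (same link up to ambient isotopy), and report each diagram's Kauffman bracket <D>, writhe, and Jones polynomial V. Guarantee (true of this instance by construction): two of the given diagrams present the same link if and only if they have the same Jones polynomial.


grouping into links: {D1} | {D2} | {D3}
V(D1) = -x^-4 + x^-3 + x^-1  (w -2, c 12, <D> = A^-2 + A^6 - A^10)
D2 (bracket -A^-16 + A^-12 + A^-4; 12 crossings at w = 0): V = x + x^3 - x^4
V(D3) = 1  (w 0, c 10, <D> = 1)
key observation: 3 classes among 3 diagrams; unequal V(x) rules out equality


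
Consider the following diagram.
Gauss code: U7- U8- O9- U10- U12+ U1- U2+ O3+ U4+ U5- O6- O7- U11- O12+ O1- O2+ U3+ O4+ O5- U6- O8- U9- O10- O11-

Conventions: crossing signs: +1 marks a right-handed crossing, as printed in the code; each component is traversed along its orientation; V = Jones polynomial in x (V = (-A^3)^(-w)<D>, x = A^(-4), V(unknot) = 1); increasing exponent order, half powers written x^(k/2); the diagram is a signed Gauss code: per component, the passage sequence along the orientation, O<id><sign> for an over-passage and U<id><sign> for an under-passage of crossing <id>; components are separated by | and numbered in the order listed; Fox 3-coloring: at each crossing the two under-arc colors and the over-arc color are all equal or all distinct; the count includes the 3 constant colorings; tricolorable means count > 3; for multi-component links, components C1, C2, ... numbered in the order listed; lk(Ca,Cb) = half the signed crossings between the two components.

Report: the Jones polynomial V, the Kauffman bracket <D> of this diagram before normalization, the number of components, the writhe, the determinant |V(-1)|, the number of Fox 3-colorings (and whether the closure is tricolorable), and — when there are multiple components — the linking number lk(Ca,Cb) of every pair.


Jones polynomial: V(x) = -x^-6 + x^-5 - x^-4 + 2x^-3 - x^-2 + x^-1
<D> = A^-8 - A^-4 + 2 - A^4 + A^8 - A^12; writhe -4
components 1, writhe -4 (12 crossings)
3-colorings: 3 of 3^12, det 7 — not tricolorable
note: det 7 = |V(-1)|; not divisible by 3, so not tricolorable


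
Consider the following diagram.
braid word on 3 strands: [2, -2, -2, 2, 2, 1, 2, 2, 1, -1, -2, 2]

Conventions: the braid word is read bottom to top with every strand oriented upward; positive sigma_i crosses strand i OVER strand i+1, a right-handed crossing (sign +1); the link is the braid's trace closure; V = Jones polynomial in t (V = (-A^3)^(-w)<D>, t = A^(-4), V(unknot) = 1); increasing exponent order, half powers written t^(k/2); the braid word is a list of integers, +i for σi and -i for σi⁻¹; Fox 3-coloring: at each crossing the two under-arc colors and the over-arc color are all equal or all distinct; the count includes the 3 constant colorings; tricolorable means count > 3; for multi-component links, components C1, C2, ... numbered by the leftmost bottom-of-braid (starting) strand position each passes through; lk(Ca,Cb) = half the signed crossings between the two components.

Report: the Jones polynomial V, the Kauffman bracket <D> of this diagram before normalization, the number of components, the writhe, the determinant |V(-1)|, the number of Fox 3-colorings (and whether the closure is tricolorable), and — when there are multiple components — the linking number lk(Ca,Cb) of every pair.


V(t) = t + t^3 - t^4
bracket: -A^-4 + 1 + A^8, w = +4
1 component, writhe +4, over 12 crossings
det 3, colorings 9 of 3^12 — tricolorable
observation: the span of V is 3, forcing >= 3 crossings in any diagram


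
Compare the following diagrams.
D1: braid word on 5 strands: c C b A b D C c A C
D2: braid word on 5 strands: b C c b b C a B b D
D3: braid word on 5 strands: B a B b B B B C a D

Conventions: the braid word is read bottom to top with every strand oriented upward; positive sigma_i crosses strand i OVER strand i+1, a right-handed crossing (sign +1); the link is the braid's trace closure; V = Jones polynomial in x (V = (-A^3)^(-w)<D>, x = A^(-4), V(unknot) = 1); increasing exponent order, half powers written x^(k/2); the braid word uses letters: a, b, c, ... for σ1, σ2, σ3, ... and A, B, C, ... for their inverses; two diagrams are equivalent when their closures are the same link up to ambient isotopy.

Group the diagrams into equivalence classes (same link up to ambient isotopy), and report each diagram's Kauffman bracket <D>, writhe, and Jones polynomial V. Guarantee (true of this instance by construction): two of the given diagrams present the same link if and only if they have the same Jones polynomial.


grouping into links: {D1} | {D2} | {D3}
V(D1) = x^-2 - x^-1 + 1 - x + x^2  (w -2, c 10, <D> = A^-14 - A^-10 + A^-6 - A^-2 + A^2)
V(D2) = x + x^3 - x^4  [10 crossings, <D> = -A^-10 + A^-6 + A^2, w = +2]
D3 (bracket A^-16 - A^-12 + 2A^-8 - 2A^-4 + 2 - 2A^4 + A^8; 10 crossings at w = -4): V = x^-5 - 2x^-4 + 2x^-3 - 2x^-2 + 2x^-1 - 1 + x
why: comparing 3 Jones polynomials yields 3 groups


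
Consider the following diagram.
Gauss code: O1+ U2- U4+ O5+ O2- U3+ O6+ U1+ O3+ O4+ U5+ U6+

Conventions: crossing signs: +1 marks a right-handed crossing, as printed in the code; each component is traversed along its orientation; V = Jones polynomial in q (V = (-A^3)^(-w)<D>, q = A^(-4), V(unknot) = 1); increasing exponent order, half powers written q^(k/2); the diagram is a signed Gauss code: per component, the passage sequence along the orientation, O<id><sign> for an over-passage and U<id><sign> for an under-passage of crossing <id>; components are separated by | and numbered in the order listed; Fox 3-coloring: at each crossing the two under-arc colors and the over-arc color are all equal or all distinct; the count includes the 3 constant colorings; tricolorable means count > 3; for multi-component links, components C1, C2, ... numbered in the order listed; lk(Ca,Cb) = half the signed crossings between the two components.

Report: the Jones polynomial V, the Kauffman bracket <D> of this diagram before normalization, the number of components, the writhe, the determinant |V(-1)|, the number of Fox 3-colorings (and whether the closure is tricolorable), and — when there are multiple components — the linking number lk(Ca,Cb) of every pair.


V(q) = q - q^2 + 2q^3 - q^4 + q^5 - q^6
bracket: -A^-12 + A^-8 - A^-4 + 2 - A^4 + A^8, w = +4
1 component, writhe +4, over 6 crossings
det 7, colorings 3 of 3^6 — not tricolorable
observation: det 7 = |V(-1)|; not divisible by 3, so not tricolorable


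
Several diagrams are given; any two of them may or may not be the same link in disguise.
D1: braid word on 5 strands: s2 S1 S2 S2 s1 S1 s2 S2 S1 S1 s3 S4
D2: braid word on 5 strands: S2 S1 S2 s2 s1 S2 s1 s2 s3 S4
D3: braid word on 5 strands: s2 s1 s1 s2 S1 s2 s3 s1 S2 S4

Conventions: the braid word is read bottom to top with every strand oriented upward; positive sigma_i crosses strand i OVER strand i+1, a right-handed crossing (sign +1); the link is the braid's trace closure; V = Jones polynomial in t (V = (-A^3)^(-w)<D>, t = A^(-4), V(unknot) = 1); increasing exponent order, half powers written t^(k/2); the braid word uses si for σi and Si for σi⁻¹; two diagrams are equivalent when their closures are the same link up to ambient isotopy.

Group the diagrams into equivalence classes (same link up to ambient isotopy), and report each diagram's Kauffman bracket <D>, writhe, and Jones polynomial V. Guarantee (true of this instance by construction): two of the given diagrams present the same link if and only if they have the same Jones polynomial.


equivalence classes: {D1} | {D2} | {D3}
D1 (bracket A^-8 - A^-4 + 2 - A^4 + A^8 - A^12; 12 crossings at w = -4): V = -t^-6 + t^-5 - t^-4 + 2t^-3 - t^-2 + t^-1
D2 (bracket 1; 10 crossings at w = 0): V = 1
V(D3) = t - t^2 + 2t^3 - t^4 + t^5 - t^6  (w +4, c 10, <D> = -A^-12 + A^-8 - A^-4 + 2 - A^4 + A^8)
observation: 3 values of V(t) split the 3 diagrams


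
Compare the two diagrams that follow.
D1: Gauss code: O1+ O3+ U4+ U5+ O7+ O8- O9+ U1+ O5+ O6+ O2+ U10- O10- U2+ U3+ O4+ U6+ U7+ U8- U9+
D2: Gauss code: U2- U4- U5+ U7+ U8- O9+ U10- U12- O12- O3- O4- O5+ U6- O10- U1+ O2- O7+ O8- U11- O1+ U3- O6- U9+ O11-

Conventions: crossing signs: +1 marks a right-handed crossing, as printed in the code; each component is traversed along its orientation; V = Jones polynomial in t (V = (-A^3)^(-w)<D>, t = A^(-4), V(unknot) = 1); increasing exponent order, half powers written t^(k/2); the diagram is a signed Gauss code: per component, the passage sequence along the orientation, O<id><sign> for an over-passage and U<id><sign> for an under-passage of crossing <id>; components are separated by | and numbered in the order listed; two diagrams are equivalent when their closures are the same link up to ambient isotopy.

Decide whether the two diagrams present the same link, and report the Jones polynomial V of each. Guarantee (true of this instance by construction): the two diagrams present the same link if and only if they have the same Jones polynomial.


same link: no
V(D1) = t^2 + t^4 - t^5 + t^6 - t^7  [10 crossings, <D> = -A^-10 + A^-6 - A^-2 + A^2 + A^10, w = +6]
V(D2) = -t^-6 + 2t^-5 - 3t^-4 + 4t^-3 - 3t^-2 + 3t^-1 - 2 + t  (w -4, c 12, <D> = A^-16 - 2A^-12 + 3A^-8 - 3A^-4 + 4 - 3A^4 + 2A^8 - A^12)
note: 2 classes among 2 diagrams; unequal V(t) rules out equality


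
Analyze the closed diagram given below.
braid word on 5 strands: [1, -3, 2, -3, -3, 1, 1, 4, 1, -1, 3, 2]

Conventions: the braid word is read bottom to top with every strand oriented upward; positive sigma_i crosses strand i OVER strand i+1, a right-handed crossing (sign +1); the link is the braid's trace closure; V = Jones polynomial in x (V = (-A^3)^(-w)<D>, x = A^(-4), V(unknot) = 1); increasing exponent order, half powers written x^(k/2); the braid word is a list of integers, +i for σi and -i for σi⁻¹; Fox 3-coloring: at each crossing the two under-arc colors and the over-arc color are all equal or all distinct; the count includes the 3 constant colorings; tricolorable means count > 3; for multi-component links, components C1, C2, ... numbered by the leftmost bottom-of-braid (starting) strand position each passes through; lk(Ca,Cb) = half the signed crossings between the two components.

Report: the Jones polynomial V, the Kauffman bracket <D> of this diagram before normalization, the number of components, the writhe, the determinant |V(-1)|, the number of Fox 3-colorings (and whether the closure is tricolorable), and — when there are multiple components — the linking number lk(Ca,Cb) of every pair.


V = x^-1 - 1 + 2x - 2x^2 + 2x^3 - 2x^4 + x^5
<D> = A^-8 - 2A^-4 + 2 - 2A^4 + 2A^8 - A^12 + A^16 (w = +4)
1 component over 12 crossings, w = +4
3 Fox colorings among 3^12, |V(-1)| = 11: not tricolorable
why: V spans 6 powers of x: at least 6 crossings in any diagram


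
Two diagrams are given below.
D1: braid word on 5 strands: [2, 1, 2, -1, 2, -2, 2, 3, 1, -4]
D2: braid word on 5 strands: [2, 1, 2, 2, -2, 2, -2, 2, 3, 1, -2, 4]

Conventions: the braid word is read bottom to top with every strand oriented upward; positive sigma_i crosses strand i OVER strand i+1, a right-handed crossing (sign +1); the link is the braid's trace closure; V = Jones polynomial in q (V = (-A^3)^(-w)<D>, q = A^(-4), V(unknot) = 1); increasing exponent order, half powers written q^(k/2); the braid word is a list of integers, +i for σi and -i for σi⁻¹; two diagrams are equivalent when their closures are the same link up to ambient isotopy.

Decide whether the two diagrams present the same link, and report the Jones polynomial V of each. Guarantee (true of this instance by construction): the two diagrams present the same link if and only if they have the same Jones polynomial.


equivalent: yes
V(D1) = q + 2q^3 + q^5  (w +4, c 10, <D> = A^-8 + 2 + A^8)
V(D2) = q + 2q^3 + q^5  (w +6, c 12, <D> = A^-2 + 2A^6 + A^14)
why: from 10 to 12 crossings by R-moves: one link, two diagrams


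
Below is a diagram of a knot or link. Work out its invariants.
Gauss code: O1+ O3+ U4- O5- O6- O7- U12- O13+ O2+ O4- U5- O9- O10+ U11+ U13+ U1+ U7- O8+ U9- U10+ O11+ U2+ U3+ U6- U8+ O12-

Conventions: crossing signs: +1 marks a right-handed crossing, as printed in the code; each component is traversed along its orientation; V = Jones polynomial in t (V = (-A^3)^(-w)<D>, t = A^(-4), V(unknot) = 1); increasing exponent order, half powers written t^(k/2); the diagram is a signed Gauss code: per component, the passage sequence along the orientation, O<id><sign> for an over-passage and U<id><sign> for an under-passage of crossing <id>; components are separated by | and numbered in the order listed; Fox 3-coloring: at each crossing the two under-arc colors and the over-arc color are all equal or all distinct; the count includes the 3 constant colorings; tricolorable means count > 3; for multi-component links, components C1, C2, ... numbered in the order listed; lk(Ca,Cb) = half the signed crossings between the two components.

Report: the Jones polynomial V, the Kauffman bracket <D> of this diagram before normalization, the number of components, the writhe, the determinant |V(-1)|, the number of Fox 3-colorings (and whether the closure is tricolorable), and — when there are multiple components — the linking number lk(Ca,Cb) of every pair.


V(t) = -t^-3 + t^-2 - t^-1 + 3 - t + t^2 - t^3
bracket: A^-9 - A^-5 + A^-1 - 3A^3 + A^7 - A^11 + A^15, w = +1
1 component, writhe +1, over 13 crossings
det 9, colorings 27 of 3^13 — tricolorable
observation: V spans 6 powers of t: at least 6 crossings in any diagram


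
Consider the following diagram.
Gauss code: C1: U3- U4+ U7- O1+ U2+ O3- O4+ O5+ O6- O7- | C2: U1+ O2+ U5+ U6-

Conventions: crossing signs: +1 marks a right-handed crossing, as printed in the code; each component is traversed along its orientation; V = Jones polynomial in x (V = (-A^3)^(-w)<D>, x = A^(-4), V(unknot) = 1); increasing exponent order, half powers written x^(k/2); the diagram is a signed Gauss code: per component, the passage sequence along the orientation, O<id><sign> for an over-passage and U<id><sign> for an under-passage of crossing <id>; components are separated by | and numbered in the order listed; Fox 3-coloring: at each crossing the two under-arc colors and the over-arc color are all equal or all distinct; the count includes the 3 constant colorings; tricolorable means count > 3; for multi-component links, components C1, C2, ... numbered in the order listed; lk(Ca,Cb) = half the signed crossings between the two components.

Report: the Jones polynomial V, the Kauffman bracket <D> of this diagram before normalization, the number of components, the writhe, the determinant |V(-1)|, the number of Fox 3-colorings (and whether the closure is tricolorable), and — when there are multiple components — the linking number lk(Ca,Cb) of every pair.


V = -x^(1/2) - x^(5/2)
<D> = A^-7 + A (w = +1)
2 components over 7 crossings, w = +1
lk(C1,C2): +1
3 Fox colorings among 3^7, |V(-1)| = 2: not tricolorable
why: summing lk over 1 pair gives +1


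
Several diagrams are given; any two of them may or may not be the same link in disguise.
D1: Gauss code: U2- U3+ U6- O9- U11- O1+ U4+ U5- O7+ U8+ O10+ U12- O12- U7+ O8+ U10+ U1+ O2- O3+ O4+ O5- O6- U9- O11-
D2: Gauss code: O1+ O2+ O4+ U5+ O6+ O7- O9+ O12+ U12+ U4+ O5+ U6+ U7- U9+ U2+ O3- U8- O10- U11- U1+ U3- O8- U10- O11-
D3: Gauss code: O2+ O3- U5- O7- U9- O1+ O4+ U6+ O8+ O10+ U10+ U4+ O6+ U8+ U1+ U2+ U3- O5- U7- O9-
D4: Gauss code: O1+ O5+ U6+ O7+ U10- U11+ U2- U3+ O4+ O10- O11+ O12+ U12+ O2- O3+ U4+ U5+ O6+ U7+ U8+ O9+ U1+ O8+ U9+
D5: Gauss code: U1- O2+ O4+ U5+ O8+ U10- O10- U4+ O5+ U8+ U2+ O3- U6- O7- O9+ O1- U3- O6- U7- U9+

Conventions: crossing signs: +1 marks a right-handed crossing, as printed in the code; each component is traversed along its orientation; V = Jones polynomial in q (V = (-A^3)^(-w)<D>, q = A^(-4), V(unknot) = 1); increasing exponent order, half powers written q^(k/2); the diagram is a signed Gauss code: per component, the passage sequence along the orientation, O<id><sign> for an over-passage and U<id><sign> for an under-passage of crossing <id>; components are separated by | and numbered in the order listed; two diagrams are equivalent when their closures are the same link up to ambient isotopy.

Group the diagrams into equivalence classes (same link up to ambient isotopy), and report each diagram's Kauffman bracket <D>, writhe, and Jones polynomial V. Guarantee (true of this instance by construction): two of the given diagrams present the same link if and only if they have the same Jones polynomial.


equivalence classes: {D1, D2, D3, D5} | {D4}
D1 (bracket -A^-12 + A^-8 - A^-4 + 3 - A^4 + A^8 - A^12; 12 crossings at w = 0): V = -q^-3 + q^-2 - q^-1 + 3 - q + q^2 - q^3
V(D2) = -q^-3 + q^-2 - q^-1 + 3 - q + q^2 - q^3  (w +2, c 12, <D> = -A^-6 + A^-2 - A^2 + 3A^6 - A^10 + A^14 - A^18)
D3 (bracket -A^-6 + A^-2 - A^2 + 3A^6 - A^10 + A^14 - A^18; 10 crossings at w = +2): V = -q^-3 + q^-2 - q^-1 + 3 - q + q^2 - q^3
V(D4) = q^2 + 2q^4 - 2q^5 + q^6 - 2q^7 + q^8  [12 crossings, <D> = A^-8 - 2A^-4 + 1 - 2A^4 + 2A^8 + A^16, w = +8]
V(D5) = -q^-3 + q^-2 - q^-1 + 3 - q + q^2 - q^3  (w 0, c 10, <D> = -A^-12 + A^-8 - A^-4 + 3 - A^4 + A^8 - A^12)
key observation: V(q) takes 2 values over 5 diagrams, fixing the grouping


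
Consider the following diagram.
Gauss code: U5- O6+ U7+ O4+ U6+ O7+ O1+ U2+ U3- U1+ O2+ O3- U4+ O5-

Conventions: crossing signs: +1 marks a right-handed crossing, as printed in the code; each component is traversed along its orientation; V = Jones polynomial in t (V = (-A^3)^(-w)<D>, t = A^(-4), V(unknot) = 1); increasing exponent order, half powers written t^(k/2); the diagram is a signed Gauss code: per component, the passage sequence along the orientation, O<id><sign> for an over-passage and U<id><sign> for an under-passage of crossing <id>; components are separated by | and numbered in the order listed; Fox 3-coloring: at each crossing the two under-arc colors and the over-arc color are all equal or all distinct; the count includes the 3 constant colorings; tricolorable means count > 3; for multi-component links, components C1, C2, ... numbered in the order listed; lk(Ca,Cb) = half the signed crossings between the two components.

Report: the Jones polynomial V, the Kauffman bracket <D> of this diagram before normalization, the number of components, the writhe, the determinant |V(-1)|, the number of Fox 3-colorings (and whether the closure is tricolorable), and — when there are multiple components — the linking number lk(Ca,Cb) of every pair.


Jones polynomial: V(t) = t + t^3 - t^4
<D> = A^-7 - A^-3 - A^5; writhe +3
components 1, writhe +3 (7 crossings)
3-colorings: 9 of 3^7, det 3 — tricolorable
note: w = +3 shifts under R1 moves; the (-A^3)^(-3) factor cancels that in V


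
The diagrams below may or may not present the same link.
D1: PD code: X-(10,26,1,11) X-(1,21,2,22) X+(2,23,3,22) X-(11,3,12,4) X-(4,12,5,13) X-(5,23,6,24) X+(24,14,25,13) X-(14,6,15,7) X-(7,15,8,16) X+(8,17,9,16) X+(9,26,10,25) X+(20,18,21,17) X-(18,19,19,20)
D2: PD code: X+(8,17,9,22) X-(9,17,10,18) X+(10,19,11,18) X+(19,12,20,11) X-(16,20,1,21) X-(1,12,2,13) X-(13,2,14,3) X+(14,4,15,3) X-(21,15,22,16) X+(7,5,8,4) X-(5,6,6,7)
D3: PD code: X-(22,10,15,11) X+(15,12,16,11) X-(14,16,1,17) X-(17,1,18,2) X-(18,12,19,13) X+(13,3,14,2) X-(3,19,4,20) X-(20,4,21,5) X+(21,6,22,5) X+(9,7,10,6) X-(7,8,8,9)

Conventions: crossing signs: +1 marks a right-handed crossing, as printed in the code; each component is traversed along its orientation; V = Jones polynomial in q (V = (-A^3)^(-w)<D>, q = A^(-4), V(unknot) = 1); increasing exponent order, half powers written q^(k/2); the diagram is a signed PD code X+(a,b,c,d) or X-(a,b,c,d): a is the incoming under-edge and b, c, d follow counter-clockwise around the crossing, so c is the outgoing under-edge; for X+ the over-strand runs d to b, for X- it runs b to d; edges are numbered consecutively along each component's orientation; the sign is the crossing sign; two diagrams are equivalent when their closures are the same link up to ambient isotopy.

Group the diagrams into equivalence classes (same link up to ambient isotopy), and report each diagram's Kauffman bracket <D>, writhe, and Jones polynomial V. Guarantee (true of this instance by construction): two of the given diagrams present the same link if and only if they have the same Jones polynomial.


classes: {D1, D3} | {D2}
V(D1) = -q^(-9/2) - q^(-5/2) + q^(-3/2) - q^(-1/2)  [13 crossings, <D> = A^-7 - A^-3 + A + A^9, w = -3]
D2 (bracket A^-5 + A^-1; 11 crossings at w = -1): V = -q^(-1/2) - q^(1/2)
V(D3) = -q^(-9/2) - q^(-5/2) + q^(-3/2) - q^(-1/2)  [11 crossings, <D> = A^-7 - A^-3 + A + A^9, w = -3]
note: 2 values of V(q) split the 3 diagrams


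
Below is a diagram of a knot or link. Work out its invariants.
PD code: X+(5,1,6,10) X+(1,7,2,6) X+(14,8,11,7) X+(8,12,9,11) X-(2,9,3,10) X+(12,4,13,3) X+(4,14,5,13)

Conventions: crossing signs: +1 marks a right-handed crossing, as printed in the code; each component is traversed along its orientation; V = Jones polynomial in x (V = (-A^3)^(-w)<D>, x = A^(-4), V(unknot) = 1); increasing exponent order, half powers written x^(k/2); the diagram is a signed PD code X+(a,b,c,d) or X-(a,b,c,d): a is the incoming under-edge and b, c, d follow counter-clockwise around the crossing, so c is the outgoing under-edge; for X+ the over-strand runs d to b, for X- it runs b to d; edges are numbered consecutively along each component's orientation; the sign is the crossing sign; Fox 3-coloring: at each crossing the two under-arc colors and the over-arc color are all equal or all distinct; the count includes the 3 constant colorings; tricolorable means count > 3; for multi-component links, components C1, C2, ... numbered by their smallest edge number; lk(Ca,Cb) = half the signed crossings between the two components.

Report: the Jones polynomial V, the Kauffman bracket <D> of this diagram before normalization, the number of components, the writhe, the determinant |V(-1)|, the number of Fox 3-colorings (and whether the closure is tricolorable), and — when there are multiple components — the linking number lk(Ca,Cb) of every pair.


V(x) = -x^(3/2) + x^(5/2) - 3x^(7/2) + 2x^(9/2) - 2x^(11/2) + 2x^(13/2) - x^(15/2)
bracket: A^-15 - 2A^-11 + 2A^-7 - 2A^-3 + 3A - A^5 + A^9, w = +5
2 components, writhe +5, over 7 crossings
lk(C1,C2) = +2
det 12, colorings 9 of 3^7 — tricolorable
observation: the 1 component pair carries total linking +2


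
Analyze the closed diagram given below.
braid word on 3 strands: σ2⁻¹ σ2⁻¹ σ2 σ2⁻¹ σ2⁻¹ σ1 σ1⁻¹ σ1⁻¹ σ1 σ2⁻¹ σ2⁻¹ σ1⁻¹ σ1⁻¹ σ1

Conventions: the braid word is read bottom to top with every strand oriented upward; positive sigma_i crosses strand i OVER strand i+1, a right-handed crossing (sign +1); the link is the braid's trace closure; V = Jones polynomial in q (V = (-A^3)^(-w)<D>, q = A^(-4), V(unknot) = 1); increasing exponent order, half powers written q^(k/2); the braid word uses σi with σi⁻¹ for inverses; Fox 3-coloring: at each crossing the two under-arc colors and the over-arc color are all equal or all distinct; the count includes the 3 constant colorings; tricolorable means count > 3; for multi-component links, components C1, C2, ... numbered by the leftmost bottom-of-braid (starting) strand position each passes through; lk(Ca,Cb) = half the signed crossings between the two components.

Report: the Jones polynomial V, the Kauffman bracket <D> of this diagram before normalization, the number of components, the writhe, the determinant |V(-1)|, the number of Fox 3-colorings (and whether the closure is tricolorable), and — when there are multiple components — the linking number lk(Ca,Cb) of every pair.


Jones polynomial: V(q) = -q^-7 + q^-6 - q^-5 + q^-4 + q^-2
<D> = A^-10 + A^-2 - A^2 + A^6 - A^10; writhe -6
components 1, writhe -6 (14 crossings)
3-colorings: 3 of 3^14, det 5 — not tricolorable
note: w = -6 (over 14 crossings) is diagram-only; (-A^3)^(6) removes it from V


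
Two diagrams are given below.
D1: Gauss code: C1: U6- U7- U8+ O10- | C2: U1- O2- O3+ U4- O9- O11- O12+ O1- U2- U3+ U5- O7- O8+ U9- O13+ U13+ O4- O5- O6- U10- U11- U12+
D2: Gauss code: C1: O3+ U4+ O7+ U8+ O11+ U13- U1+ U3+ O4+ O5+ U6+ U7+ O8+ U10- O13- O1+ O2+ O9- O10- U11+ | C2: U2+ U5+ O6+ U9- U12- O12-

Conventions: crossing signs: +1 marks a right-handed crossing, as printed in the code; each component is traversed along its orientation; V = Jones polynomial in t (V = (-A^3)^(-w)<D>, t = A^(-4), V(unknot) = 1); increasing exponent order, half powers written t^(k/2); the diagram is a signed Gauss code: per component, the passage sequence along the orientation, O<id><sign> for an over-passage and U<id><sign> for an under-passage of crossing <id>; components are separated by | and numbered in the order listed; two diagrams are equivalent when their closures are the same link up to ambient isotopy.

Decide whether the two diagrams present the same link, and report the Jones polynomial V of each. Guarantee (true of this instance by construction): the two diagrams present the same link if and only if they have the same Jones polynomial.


equivalent: no
D1 (bracket A^-9 + 2A^-1 - A^3 + A^7 - A^11; 13 crossings at w = -5): V = t^(-13/2) - t^(-11/2) + t^(-9/2) - 2t^(-7/2) - t^(-3/2)
V(D2) = -t^(5/2) - 2t^(9/2) + t^(11/2) - 2t^(13/2) + 2t^(15/2) - t^(17/2) + t^(19/2)  [13 crossings, <D> = -A^-23 + A^-19 - 2A^-15 + 2A^-11 - A^-7 + 2A^-3 + A^5, w = +5]
observation: comparing 2 Jones polynomials yields 2 groups


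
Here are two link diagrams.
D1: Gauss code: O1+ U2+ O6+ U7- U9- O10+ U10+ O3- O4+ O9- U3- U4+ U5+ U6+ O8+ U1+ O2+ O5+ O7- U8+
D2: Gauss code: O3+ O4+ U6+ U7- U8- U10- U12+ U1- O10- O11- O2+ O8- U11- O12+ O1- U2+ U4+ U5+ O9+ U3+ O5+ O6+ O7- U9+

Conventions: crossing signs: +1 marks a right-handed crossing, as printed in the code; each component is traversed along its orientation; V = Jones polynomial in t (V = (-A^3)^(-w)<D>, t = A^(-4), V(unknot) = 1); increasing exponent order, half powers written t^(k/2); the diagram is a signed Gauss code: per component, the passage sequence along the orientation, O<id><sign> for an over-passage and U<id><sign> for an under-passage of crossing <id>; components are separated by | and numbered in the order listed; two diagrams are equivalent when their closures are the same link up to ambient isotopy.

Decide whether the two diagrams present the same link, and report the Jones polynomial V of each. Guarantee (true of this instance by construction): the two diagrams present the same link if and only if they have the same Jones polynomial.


equivalent: yes
D1 (bracket -A^-4 + 1 + A^8; 10 crossings at w = +4): V = t + t^3 - t^4
V(D2) = t + t^3 - t^4  (w +2, c 12, <D> = -A^-10 + A^-6 + A^2)
key observation: one V(t) for all 2 diagrams — one class (guaranteed)


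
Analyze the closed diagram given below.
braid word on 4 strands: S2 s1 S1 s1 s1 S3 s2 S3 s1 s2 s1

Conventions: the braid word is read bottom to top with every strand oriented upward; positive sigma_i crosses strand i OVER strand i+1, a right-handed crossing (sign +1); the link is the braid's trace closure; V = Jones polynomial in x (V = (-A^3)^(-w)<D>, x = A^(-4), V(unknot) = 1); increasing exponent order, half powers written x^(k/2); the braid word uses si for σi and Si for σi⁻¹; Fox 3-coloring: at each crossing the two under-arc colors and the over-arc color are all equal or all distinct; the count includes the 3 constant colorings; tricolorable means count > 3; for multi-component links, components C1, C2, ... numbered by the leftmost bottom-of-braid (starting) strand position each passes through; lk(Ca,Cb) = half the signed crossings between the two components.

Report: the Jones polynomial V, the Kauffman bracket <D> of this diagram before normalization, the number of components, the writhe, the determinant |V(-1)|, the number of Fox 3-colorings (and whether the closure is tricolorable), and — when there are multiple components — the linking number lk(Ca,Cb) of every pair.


V = x^-1 - 1 + 2x - 3x^2 + 3x^3 - 2x^4 + 2x^5 - x^6
<D> = A^-15 - 2A^-11 + 2A^-7 - 3A^-3 + 3A - 2A^5 + A^9 - A^13 (w = +3)
1 component over 11 crossings, w = +3
9 Fox colorings among 3^11, |V(-1)| = 15: tricolorable
why: inverse pairs cancel, leaving σ2⁻¹ σ1 σ1 σ3⁻¹ σ2 σ3⁻¹ σ1 σ2 σ1


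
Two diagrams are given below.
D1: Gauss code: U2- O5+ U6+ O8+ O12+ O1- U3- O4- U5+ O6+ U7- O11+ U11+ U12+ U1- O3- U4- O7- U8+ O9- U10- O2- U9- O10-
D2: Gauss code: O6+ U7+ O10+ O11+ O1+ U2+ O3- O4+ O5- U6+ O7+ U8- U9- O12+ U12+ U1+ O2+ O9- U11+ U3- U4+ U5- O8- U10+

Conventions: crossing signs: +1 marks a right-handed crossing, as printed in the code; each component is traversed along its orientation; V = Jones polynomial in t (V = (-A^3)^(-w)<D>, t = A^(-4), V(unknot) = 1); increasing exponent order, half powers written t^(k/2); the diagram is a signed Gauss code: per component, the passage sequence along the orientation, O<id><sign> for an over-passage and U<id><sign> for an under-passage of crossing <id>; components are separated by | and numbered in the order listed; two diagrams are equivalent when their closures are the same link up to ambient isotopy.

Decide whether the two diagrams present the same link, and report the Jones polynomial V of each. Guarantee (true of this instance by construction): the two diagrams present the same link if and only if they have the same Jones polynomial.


equivalent: no
D1 (bracket -A^-14 + 2A^-10 - 3A^-6 + 6A^-2 - 6A^2 + 7A^6 - 6A^10 + 4A^14 - 3A^18 + A^22; 12 crossings at w = -2): V = t^-7 - 3t^-6 + 4t^-5 - 6t^-4 + 7t^-3 - 6t^-2 + 6t^-1 - 3 + 2t - t^2
V(D2) = t^-1 - 2 + 3t - 3t^2 + 4t^3 - 3t^4 + 2t^5 - t^6  [12 crossings, <D> = -A^-12 + 2A^-8 - 3A^-4 + 4 - 3A^4 + 3A^8 - 2A^12 + A^16, w = +4]
observation: V(t) takes 2 values over 2 diagrams, fixing the grouping


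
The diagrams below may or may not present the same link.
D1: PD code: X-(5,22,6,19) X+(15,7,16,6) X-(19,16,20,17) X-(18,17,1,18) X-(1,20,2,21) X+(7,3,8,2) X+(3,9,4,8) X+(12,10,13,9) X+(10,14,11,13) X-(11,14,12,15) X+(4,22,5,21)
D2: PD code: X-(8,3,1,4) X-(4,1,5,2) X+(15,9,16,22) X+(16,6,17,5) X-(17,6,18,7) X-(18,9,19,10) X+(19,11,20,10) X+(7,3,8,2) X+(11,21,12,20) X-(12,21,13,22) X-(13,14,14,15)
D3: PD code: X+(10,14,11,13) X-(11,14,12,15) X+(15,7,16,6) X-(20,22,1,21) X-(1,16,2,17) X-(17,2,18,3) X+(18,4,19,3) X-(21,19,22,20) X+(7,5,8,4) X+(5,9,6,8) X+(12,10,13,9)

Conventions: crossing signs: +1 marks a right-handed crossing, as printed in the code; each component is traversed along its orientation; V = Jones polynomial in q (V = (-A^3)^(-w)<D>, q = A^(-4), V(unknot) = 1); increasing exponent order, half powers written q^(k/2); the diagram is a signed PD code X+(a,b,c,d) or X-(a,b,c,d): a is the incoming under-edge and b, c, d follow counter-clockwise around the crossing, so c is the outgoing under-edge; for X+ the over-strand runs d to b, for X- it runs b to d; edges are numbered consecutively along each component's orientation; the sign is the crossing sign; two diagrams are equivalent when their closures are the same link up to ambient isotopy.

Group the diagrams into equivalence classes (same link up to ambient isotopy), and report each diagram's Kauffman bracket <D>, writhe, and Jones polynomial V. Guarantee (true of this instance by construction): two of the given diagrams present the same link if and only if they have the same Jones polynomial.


grouping into links: {D1, D3} | {D2}
V(D1) = -q^(-3/2) - 2q^(1/2) + q^(3/2) - q^(5/2) + q^(7/2)  (w +1, c 11, <D> = -A^-11 + A^-7 - A^-3 + 2A + A^9)
V(D2) = -q^(-1/2) - q^(1/2)  [11 crossings, <D> = A^-5 + A^-1, w = -1]
V(D3) = -q^(-3/2) - 2q^(1/2) + q^(3/2) - q^(5/2) + q^(7/2)  (w +1, c 11, <D> = -A^-11 + A^-7 - A^-3 + 2A + A^9)
key observation: comparing 3 Jones polynomials yields 2 groups


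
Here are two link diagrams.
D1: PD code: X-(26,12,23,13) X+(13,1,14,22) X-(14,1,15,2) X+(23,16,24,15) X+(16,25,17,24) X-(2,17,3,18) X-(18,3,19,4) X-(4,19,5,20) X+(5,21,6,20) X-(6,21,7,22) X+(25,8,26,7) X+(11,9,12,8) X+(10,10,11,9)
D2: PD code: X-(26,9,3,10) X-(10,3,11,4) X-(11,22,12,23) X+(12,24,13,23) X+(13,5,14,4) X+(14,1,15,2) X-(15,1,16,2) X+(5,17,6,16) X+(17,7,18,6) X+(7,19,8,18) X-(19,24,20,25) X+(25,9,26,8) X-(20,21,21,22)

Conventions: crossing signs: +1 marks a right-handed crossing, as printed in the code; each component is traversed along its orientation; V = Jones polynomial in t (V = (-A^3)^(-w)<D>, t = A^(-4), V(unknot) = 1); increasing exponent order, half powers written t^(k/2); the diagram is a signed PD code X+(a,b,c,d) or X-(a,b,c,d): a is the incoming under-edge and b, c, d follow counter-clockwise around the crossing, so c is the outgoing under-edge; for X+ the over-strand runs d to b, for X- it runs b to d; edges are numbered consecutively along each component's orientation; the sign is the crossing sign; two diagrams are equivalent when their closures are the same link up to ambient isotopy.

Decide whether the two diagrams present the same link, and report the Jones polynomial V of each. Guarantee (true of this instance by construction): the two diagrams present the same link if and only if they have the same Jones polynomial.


same link: no
V(D1) = t^(-7/2) - t^(-5/2) + t^(-3/2) - 2t^(-1/2) - t^(3/2)  [13 crossings, <D> = A^-3 + 2A^5 - A^9 + A^13 - A^17, w = +1]
V(D2) = -t^(1/2) - t^(3/2) - t^(5/2) + t^(9/2)  [13 crossings, <D> = -A^-15 + A^-7 + A^-3 + A, w = +1]
insight: 2 values of V(t) split the 2 diagrams


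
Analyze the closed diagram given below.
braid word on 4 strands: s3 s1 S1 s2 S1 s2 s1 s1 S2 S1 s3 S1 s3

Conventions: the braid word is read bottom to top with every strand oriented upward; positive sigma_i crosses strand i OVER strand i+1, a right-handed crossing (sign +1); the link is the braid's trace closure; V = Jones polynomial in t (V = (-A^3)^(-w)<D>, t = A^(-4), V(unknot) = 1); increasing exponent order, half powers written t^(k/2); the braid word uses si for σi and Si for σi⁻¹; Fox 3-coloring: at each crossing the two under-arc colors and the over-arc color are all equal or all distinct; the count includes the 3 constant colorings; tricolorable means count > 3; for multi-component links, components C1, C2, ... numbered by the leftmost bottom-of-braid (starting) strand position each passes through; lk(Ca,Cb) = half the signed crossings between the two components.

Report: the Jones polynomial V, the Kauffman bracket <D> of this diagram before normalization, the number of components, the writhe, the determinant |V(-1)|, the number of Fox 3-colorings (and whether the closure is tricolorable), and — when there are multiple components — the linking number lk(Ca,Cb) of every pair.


Jones polynomial: V(t) = -t^-2 + 2t^-1 - 3 + 6t - 6t^2 + 7t^3 - 6t^4 + 4t^5 - 3t^6 + t^7
<D> = -A^-19 + 3A^-15 - 4A^-11 + 6A^-7 - 7A^-3 + 6A - 6A^5 + 3A^9 - 2A^13 + A^17; writhe +3
components 1, writhe +3 (13 crossings)
3-colorings: 9 of 3^13, det 39 — tricolorable
note: |V(-1)| = 39: so tricolorable, since 3 divides 39


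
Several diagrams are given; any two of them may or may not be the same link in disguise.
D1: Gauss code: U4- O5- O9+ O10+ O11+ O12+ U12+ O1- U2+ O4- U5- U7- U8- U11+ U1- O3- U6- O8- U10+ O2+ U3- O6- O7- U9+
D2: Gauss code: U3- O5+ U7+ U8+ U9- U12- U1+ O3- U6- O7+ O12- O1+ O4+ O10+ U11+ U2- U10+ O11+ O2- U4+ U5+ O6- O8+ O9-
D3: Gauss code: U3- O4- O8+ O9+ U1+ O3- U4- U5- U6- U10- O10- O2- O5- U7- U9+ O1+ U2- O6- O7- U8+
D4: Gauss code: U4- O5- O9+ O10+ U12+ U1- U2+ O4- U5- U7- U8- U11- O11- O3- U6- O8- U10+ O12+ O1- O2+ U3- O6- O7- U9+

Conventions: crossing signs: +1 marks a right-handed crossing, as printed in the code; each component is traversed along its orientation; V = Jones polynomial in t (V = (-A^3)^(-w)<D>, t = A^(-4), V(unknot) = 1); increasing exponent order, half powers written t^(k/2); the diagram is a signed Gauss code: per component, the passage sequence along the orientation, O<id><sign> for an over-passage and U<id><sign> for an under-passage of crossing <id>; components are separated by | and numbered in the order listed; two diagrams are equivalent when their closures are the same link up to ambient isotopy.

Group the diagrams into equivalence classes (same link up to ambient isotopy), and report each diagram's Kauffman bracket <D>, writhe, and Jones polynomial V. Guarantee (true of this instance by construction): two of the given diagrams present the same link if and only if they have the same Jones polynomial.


grouping into links: {D1, D3, D4} | {D2}
V(D1) = t^-5 - 2t^-4 + 2t^-3 - 2t^-2 + 2t^-1 - 1 + t  (w -2, c 12, <D> = A^-10 - A^-6 + 2A^-2 - 2A^2 + 2A^6 - 2A^10 + A^14)
D2 (bracket A^-2 - A^2 + A^6 - A^10 + A^14; 12 crossings at w = +2): V = t^-2 - t^-1 + 1 - t + t^2
V(D3) = t^-5 - 2t^-4 + 2t^-3 - 2t^-2 + 2t^-1 - 1 + t  (w -4, c 10, <D> = A^-16 - A^-12 + 2A^-8 - 2A^-4 + 2 - 2A^4 + A^8)
D4 (bracket A^-16 - A^-12 + 2A^-8 - 2A^-4 + 2 - 2A^4 + A^8; 12 crossings at w = -4): V = t^-5 - 2t^-4 + 2t^-3 - 2t^-2 + 2t^-1 - 1 + t
key observation: V(t) takes 2 values over 4 diagrams, fixing the grouping


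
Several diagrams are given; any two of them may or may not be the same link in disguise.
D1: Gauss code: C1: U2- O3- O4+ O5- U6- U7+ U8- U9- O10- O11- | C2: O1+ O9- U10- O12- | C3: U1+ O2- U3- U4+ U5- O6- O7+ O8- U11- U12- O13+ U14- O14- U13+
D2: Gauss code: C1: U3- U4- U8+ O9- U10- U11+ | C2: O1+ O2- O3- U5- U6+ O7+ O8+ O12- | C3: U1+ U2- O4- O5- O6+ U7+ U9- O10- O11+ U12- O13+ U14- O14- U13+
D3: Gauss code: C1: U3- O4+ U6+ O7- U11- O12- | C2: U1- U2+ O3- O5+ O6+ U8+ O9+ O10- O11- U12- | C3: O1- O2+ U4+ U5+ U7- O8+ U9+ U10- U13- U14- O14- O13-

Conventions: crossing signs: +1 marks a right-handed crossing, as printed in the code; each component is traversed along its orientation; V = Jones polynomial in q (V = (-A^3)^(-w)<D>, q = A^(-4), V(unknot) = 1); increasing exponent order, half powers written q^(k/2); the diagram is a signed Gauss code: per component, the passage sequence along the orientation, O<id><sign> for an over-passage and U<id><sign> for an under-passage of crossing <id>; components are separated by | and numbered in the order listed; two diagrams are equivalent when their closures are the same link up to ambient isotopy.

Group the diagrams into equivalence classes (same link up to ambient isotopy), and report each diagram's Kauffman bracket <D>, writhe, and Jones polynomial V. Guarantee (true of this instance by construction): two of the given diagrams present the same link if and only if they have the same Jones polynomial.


classes: {D1} | {D2} | {D3}
V(D1) = q^-8 - q^-7 + 2q^-6 - q^-5 + 2q^-4 + q^-2  [14 crossings, <D> = A^-10 + 2A^-2 - A^2 + 2A^6 - A^10 + A^14, w = -6]
V(D2) = q^-3 + q^-2 + q^-1 + 1  [14 crossings, <D> = A^-6 + A^-2 + A^2 + A^6, w = -2]
D3 (bracket A^-14 + 2A^-6 + A^2; 14 crossings at w = -2): V = q^-2 + 2 + q^2
note: 3 values of V(q) split the 3 diagrams
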